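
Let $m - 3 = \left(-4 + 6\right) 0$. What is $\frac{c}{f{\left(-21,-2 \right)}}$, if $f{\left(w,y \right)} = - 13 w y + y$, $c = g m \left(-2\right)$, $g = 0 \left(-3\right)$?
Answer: $0$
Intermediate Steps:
$g = 0$
$m = 3$ ($m = 3 + \left(-4 + 6\right) 0 = 3 + 2 \cdot 0 = 3 + 0 = 3$)
$c = 0$ ($c = 0 \cdot 3 \left(-2\right) = 0 \left(-2\right) = 0$)
$f{\left(w,y \right)} = y - 13 w y$ ($f{\left(w,y \right)} = - 13 w y + y = y - 13 w y$)
$\frac{c}{f{\left(-21,-2 \right)}} = \frac{0}{\left(-2\right) \left(1 - -273\right)} = \frac{0}{\left(-2\right) \left(1 + 273\right)} = \frac{0}{\left(-2\right) 274} = \frac{0}{-548} = 0 \left(- \frac{1}{548}\right) = 0$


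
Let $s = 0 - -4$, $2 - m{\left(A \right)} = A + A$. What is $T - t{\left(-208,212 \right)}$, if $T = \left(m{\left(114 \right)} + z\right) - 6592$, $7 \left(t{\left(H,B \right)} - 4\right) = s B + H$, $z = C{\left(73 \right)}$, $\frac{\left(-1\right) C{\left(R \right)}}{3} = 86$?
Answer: $- \frac{50200}{7} \approx -7171.4$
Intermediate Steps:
$C{\left(R \right)} = -258$ ($C{\left(R \right)} = \left(-3\right) 86 = -258$)
$z = -258$
$m{\left(A \right)} = 2 - 2 A$ ($m{\left(A \right)} = 2 - \left(A + A\right) = 2 - 2 A$)
$s = 4$ ($s = 0 + 4 = 4$)
$t{\left(H,B \right)} = 4 + \frac{H}{7} + \frac{4 B}{7}$ ($t{\left(H,B \right)} = 4 + \frac{4 B + H}{7} = 4 + \frac{H + 4 B}{7} = 4 + \left(\frac{H}{7} + \frac{4 B}{7}\right) = 4 + \frac{H}{7} + \frac{4 B}{7}$)
$T = -7076$ ($T = \left(\left(2 - 228\right) - 258\right) - 6592 = \left(-226 - 258\right) - 6592 = -484 - 6592 = -7076$)
$T - t{\left(-208,212 \right)} = -7076 - \left(4 + \frac{1}{7} \left(-208\right) + \frac{4}{7} \cdot 212\right) = -7076 - \left(4 - \frac{208}{7} + \frac{848}{7}\right) = -7076 - \frac{668}{7} = - \frac{50200}{7}$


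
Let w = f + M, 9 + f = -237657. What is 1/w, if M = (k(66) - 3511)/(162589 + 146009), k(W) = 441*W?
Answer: -308598/73343226673 ≈ -4.2076e-6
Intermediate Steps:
M = 25595/308598 (M = (441*66 - 3511)/(162589 + 146009) = (29106 - 3511)/308598 = 25595*(1/308598) = 25595/308598 ≈ 0.082940)
f = -237666 (f = -9 - 237657 = -237666)
w = -73343226673/308598 (w = -237666 + 25595/308598 = -73343226673/308598 ≈ -2.3767e+5)
1/w = 1/(-73343226673/308598) = -308598/73343226673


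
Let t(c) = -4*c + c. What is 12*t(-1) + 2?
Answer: 38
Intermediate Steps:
t(c) = -3*c
12*t(-1) + 2 = 12*(-3*(-1)) + 2 = 12*3 + 2 = 36 + 2 = 38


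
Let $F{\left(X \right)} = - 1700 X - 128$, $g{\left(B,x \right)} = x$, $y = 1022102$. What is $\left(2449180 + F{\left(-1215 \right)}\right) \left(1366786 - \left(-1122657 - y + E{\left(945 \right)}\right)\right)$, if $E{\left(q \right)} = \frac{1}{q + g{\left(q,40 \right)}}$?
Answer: $\frac{15615256710782848}{985} \approx 1.5853 \cdot 10^{13}$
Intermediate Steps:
$F{\left(X \right)} = -128 - 1700 X$
$E{\left(q \right)} = \frac{1}{40 + q}$ ($E{\left(q \right)} = \frac{1}{q + 40} = \frac{1}{40 + q}$)
$\left(2449180 + F{\left(-1215 \right)}\right) \left(1366786 - \left(-1122657 - y + E{\left(945 \right)}\right)\right) = \left(2449180 - -2065372\right) \left(1366786 + \left(\left(1022102 - -1122657\right) - \frac{1}{40 + 945}\right)\right) = \left(2449180 + \left(-128 + 2065500\right)\right) \left(1366786 + \left(\left(1022102 + 1122657\right) - \frac{1}{985}\right)\right) = \left(2449180 + 2065372\right) \left(1366786 + \left(2144759 - \frac{1}{985}\right)\right) = 4514552 \left(1366786 + \left(2144759 - \frac{1}{985}\right)\right) = 4514552 \left(1366786 + \frac{2112587614}{985}\right) = 4514552 \cdot \frac{3458871824}{985} = \frac{15615256710782848}{985}$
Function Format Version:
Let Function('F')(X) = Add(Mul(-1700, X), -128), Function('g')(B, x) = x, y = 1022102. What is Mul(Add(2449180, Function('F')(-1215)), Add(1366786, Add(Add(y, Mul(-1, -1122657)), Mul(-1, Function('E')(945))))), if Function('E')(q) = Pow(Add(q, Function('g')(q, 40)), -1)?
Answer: Rational(15615256710782848, 985) ≈ 1.5853e+13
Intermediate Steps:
Function('F')(X) = Add(-128, Mul(-1700, X))
Function('E')(q) = Pow(Add(40, q), -1) (Function('E')(q) = Pow(Add(q, 40), -1) = Pow(Add(40, q), -1))
Mul(Add(2449180, Function('F')(-1215)), Add(1366786, Add(Add(y, Mul(-1, -1122657)), Mul(-1, Function('E')(945))))) = Mul(Add(2449180, Add(-128, Mul(-1700, -1215))), Add(1366786, Add(Add(1022102, Mul(-1, -1122657)), Mul(-1, Pow(Add(40, 945), -1))))) = Mul(Add(2449180, Add(-128, 2065500)), Add(1366786, Add(Add(1022102, 1122657), Mul(-1, Pow(985, -1))))) = Mul(Add(2449180, 2065372), Add(1366786, Add(2144759, Mul(-1, Rational(1, 985))))) = Mul(4514552, Add(1366786, Add(2144759, Rational(-1, 985)))) = Mul(4514552, Add(1366786, Rational(2112587614, 985))) = Mul(4514552, Rational(3458871824, 985)) = Rational(15615256710782848, 985)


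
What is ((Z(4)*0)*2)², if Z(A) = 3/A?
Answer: 0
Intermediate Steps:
((Z(4)*0)*2)² = (((3/4)*0)*2)² = (((3*(¼))*0)*2)² = (((¾)*0)*2)² = (0*2)² = 0² = 0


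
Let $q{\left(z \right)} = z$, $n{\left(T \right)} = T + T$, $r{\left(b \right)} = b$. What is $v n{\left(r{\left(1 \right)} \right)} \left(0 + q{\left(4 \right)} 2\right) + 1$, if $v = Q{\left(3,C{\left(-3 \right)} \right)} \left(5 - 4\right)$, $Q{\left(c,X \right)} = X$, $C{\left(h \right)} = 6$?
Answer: $97$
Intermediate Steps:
$n{\left(T \right)} = 2 T$
$v = 6$ ($v = 6 \left(5 - 4\right) = 6 \cdot 1 = 6$)
$v n{\left(r{\left(1 \right)} \right)} \left(0 + q{\left(4 \right)} 2\right) + 1 = 6 \cdot 2 \cdot 1 \left(0 + 4 \cdot 2\right) + 1 = 6 \cdot 2 \left(0 + 8\right) + 1 = 12 \cdot 8 + 1 = 96 + 1 = 97$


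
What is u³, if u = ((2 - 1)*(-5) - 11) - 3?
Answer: -6859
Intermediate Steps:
u = -19 (u = (1*(-5) - 11) - 3 = (-5 - 11) - 3 = -16 - 3 = -19)
u³ = (-19)³ = -6859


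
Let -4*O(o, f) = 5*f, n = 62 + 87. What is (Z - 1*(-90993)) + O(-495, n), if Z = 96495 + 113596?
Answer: 1203591/4 ≈ 3.0090e+5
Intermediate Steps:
n = 149
O(o, f) = -5*f/4
Z = 210091
(Z - 1*(-90993)) + O(-495, n) = (210091 - 1*(-90993)) - 5/4*149 = (210091 + 90993) - 745/4 = 301084 - 745/4 = 1203591/4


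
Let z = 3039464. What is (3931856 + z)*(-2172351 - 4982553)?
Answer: -49879125353280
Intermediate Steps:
(3931856 + z)*(-2172351 - 4982553) = (3931856 + 3039464)*(-2172351 - 4982553) = 6971320*(-7154904) = -49879125353280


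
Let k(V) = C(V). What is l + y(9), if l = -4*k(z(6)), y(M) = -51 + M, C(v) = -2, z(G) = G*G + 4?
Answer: -34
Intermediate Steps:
z(G) = 4 + G² (z(G) = G² + 4 = 4 + G²)
k(V) = -2
l = 8 (l = -4*(-2) = 8)
l + y(9) = 8 + (-51 + 9) = 8 - 42 = -34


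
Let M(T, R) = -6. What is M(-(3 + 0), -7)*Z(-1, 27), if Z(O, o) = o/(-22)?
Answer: 81/11 ≈ 7.3636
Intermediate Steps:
Z(O, o) = -o/22 (Z(O, o) = o*(-1/22) = -o/22)
M(-(3 + 0), -7)*Z(-1, 27) = -(-3)*27/11 = -6*(-27/22) = 81/11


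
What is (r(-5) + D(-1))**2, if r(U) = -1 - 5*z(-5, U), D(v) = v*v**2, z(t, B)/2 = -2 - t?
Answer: 1024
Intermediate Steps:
z(t, B) = -4 - 2*t (z(t, B) = 2*(-2 - t) = -4 - 2*t)
D(v) = v**3
r(U) = -31 (r(U) = -1 - 5*(-4 - 2*(-5)) = -1 - 5*(-4 + 10) = -1 - 5*6 = -1 - 30 = -31)
(r(-5) + D(-1))**2 = (-31 + (-1)**3)**2 = (-31 - 1)**2 = (-32)**2 = 1024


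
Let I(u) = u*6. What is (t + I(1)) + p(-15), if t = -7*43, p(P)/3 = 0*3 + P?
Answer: -340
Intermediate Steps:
p(P) = 3*P (p(P) = 3*(0*3 + P) = 3*(0 + P) = 3*P)
I(u) = 6*u
t = -301
(t + I(1)) + p(-15) = (-301 + 6*1) + 3*(-15) = (-301 + 6) - 45 = -295 - 45 = -340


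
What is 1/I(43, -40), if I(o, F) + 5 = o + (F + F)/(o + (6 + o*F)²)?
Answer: 2937839/111637802 ≈ 0.026316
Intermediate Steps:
I(o, F) = -5 + o + 2*F/(o + (6 + F*o)²) (I(o, F) = -5 + (o + (F + F)/(o + (6 + o*F)²)) = -5 + (o + (2*F)/(o + (6 + F*o)²)) = -5 + (o + 2*F/(o + (6 + F*o)²)) = -5 + o + 2*F/(o + (6 + F*o)²))
1/I(43, -40) = 1/((43² - 5*43 - 5*(6 - 40*43)² + 2*(-40) + 43*(6 - 40*43)²)/(43 + (6 - 40*43)²)) = 1/((1849 - 215 - 5*(6 - 1720)² - 80 + 43*(6 - 1720)²)/(43 + (6 - 1720)²)) = 1/((1849 - 215 - 5*(-1714)² - 80 + 43*(-1714)²)/(43 + (-1714)²)) = 1/((1849 - 215 - 5*2937796 - 80 + 43*2937796)/(43 + 2937796)) = 1/((1849 - 215 - 14688980 - 80 + 126325228)/2937839) = 1/((1/2937839)*111637802) = 1/(111637802/2937839) = 2937839/111637802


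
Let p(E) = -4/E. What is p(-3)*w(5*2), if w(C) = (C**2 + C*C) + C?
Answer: 280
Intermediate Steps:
w(C) = C + 2*C**2 (w(C) = (C**2 + C**2) + C = 2*C**2 + C = C + 2*C**2)
p(-3)*w(5*2) = (-4/(-3))*((5*2)*(1 + 2*(5*2))) = (-4*(-1/3))*(10*(1 + 2*10)) = 4*(10*(1 + 20))/3 = 4*(10*21)/3 = (4/3)*210 = 280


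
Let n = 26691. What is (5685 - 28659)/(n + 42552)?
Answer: -7658/23081 ≈ -0.33179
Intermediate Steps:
(5685 - 28659)/(n + 42552) = (5685 - 28659)/(26691 + 42552) = -22974/69243 = -22974*1/69243 = -7658/23081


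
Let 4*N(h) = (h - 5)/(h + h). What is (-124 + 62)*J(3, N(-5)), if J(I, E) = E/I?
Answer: -31/6 ≈ -5.1667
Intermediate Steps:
N(h) = (-5 + h)/(8*h) (N(h) = ((h - 5)/(h + h))/4 = ((-5 + h)/((2*h)))/4 = ((-5 + h)*(1/(2*h)))/4 = ((-5 + h)/(2*h))/4 = (-5 + h)/(8*h))
(-124 + 62)*J(3, N(-5)) = (-124 + 62)*(((⅛)*(-5 - 5)/(-5))/3) = -62*(⅛)*(-⅕)*(-10)/3 = -31/(2*3) = -62*1/12 = -31/6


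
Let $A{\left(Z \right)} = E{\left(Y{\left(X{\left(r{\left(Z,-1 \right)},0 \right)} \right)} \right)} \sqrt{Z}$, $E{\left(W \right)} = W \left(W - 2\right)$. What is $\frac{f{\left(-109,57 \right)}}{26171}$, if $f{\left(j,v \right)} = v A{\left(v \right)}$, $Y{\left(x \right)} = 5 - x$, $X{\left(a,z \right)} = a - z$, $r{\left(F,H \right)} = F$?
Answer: $\frac{160056 \sqrt{57}}{26171} \approx 46.173$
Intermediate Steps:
$E{\left(W \right)} = W \left(-2 + W\right)$
$A{\left(Z \right)} = \sqrt{Z} \left(3 - Z\right) \left(5 - Z\right)$ ($A{\left(Z \right)} = \left(5 - \left(Z - 0\right)\right) \left(-2 - \left(-5 + 0 + Z\right)\right) \sqrt{Z} = \left(5 - \left(Z + 0\right)\right) \left(-2 - \left(-5 + Z\right)\right) \sqrt{Z} = \left(5 - Z\right) \left(-2 - \left(-5 + Z\right)\right) \sqrt{Z} = \left(5 - Z\right) \left(3 - Z\right) \sqrt{Z} = \left(3 - Z\right) \left(5 - Z\right) \sqrt{Z} = \sqrt{Z} \left(3 - Z\right) \left(5 - Z\right)$)
$f{\left(j,v \right)} = v^{\frac{3}{2}} \left(-5 + v\right) \left(-3 + v\right)$ ($f{\left(j,v \right)} = v \sqrt{v} \left(-5 + v\right) \left(-3 + v\right) = v^{\frac{3}{2}} \left(-5 + v\right) \left(-3 + v\right)$)
$\frac{f{\left(-109,57 \right)}}{26171} = \frac{57^{\frac{3}{2}} \left(-5 + 57\right) \left(-3 + 57\right)}{26171} = 57 \sqrt{57} \cdot 52 \cdot 54 \cdot \frac{1}{26171} = 160056 \sqrt{57} \cdot \frac{1}{26171} = \frac{160056 \sqrt{57}}{26171}$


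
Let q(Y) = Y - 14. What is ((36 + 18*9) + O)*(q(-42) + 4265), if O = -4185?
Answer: -16781283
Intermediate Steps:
q(Y) = -14 + Y
((36 + 18*9) + O)*(q(-42) + 4265) = ((36 + 18*9) - 4185)*((-14 - 42) + 4265) = ((36 + 162) - 4185)*(-56 + 4265) = (198 - 4185)*4209 = -3987*4209 = -16781283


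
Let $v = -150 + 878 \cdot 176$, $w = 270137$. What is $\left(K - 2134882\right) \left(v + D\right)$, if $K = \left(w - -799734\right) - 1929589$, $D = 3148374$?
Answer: $-9890421139200$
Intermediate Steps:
$v = 154378$ ($v = -150 + 154528 = 154378$)
$K = -859718$ ($K = \left(270137 - -799734\right) - 1929589 = \left(270137 + 799734\right) - 1929589 = 1069871 - 1929589 = -859718$)
$\left(K - 2134882\right) \left(v + D\right) = \left(-859718 - 2134882\right) \left(154378 + 3148374\right) = \left(-2994600\right) 3302752 = -9890421139200$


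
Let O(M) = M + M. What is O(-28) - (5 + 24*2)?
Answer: -109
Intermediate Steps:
O(M) = 2*M
O(-28) - (5 + 24*2) = 2*(-28) - (5 + 24*2) = -56 - (5 + 48) = -56 - 1*53 = -56 - 53 = -109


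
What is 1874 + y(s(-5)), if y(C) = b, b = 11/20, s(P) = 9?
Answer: 37491/20 ≈ 1874.6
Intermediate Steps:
b = 11/20 (b = 11*(1/20) = 11/20 ≈ 0.55000)
y(C) = 11/20
1874 + y(s(-5)) = 1874 + 11/20 = 37491/20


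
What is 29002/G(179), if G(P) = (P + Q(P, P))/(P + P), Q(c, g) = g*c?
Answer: 14501/45 ≈ 322.24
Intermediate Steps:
Q(c, g) = c*g
G(P) = (P + P**2)/(2*P) (G(P) = (P + P*P)/(P + P) = (P + P**2)/((2*P)) = (P + P**2)*(1/(2*P)) = (P + P**2)/(2*P))
29002/G(179) = 29002/(1/2 + (1/2)*179) = 29002/(1/2 + 179/2) = 29002/90 = 29002*(1/90) = 14501/45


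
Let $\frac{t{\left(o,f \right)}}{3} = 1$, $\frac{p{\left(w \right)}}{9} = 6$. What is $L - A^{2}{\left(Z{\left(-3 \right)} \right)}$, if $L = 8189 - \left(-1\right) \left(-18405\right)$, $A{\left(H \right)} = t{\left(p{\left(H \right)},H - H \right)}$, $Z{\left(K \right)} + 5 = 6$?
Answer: $-10225$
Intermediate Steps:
$p{\left(w \right)} = 54$ ($p{\left(w \right)} = 9 \cdot 6 = 54$)
$Z{\left(K \right)} = 1$ ($Z{\left(K \right)} = -5 + 6 = 1$)
$t{\left(o,f \right)} = 3$ ($t{\left(o,f \right)} = 3 \cdot 1 = 3$)
$A{\left(H \right)} = 3$
$L = -10216$ ($L = 8189 - 18405 = -10216$)
$L - A^{2}{\left(Z{\left(-3 \right)} \right)} = -10216 - 3^{2} = -10216 - 9 = -10225$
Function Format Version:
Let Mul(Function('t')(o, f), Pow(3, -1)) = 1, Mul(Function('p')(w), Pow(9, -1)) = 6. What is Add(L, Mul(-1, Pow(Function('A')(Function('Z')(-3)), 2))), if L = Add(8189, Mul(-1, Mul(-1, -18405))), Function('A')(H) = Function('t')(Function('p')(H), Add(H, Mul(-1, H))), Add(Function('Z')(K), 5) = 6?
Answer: -10225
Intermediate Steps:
Function('p')(w) = 54 (Function('p')(w) = Mul(9, 6) = 54)
Function('Z')(K) = 1 (Function('Z')(K) = Add(-5, 6) = 1)
Function('t')(o, f) = 3 (Function('t')(o, f) = Mul(3, 1) = 3)
Function('A')(H) = 3
L = -10216 (L = Add(8189, Mul(-1, 18405)) = Add(8189, -18405) = -10216)
Add(L, Mul(-1, Pow(Function('A')(Function('Z')(-3)), 2))) = Add(-10216, Mul(-1, Pow(3, 2))) = Add(-10216, Mul(-1, 9)) = Add(-10216, -9) = -10225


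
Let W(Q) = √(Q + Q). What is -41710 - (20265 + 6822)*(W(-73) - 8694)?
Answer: 235452668 - 27087*I*√146 ≈ 2.3545e+8 - 3.2729e+5*I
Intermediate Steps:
W(Q) = √2*√Q (W(Q) = √(2*Q) = √2*√Q)
-41710 - (20265 + 6822)*(W(-73) - 8694) = -41710 - (20265 + 6822)*(√2*√(-73) - 8694) = -41710 - 27087*(√2*(I*√73) - 8694) = -41710 - 27087*(I*√146 - 8694) = -41710 - 27087*(-8694 + I*√146) = -41710 - (-235494378 + 27087*I*√146) = -41710 + (235494378 - 27087*I*√146) = 235452668 - 27087*I*√146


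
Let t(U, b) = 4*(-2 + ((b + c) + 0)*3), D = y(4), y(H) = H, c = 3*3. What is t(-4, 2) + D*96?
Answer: 508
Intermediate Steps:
c = 9
D = 4
t(U, b) = 100 + 12*b (t(U, b) = 4*(-2 + ((b + 9) + 0)*3) = 4*(-2 + ((9 + b) + 0)*3) = 4*(-2 + (9 + b)*3) = 4*(-2 + (27 + 3*b)) = 4*(25 + 3*b) = 100 + 12*b)
t(-4, 2) + D*96 = (100 + 12*2) + 4*96 = (100 + 24) + 384 = 124 + 384 = 508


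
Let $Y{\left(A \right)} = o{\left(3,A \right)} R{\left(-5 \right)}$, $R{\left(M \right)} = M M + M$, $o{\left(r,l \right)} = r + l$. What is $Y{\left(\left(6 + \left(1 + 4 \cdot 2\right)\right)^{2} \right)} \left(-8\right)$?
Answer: $-36480$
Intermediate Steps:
$o{\left(r,l \right)} = l + r$
$R{\left(M \right)} = M + M^{2}$ ($R{\left(M \right)} = M^{2} + M = M + M^{2}$)
$Y{\left(A \right)} = 60 + 20 A$ ($Y{\left(A \right)} = \left(A + 3\right) \left(- 5 \left(1 - 5\right)\right) = \left(3 + A\right) \left(\left(-5\right) \left(-4\right)\right) = \left(3 + A\right) 20 = 60 + 20 A$)
$Y{\left(\left(6 + \left(1 + 4 \cdot 2\right)\right)^{2} \right)} \left(-8\right) = \left(60 + 20 \left(6 + \left(1 + 4 \cdot 2\right)\right)^{2}\right) \left(-8\right) = \left(60 + 20 \left(6 + \left(1 + 8\right)\right)^{2}\right) \left(-8\right) = \left(60 + 20 \left(6 + 9\right)^{2}\right) \left(-8\right) = \left(60 + 20 \cdot 15^{2}\right) \left(-8\right) = \left(60 + 20 \cdot 225\right) \left(-8\right) = \left(60 + 4500\right) \left(-8\right) = 4560 \left(-8\right) = -36480$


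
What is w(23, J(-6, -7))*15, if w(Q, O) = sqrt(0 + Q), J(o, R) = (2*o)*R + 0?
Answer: 15*sqrt(23) ≈ 71.938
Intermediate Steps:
J(o, R) = 2*R*o (J(o, R) = 2*R*o + 0 = 2*R*o)
w(Q, O) = sqrt(Q)
w(23, J(-6, -7))*15 = sqrt(23)*15 = 15*sqrt(23)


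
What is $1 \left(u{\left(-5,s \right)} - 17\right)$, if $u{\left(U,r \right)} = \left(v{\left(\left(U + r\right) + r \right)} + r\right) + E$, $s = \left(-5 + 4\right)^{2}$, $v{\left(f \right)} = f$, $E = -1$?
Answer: $-20$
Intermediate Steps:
$s = 1$ ($s = \left(-1\right)^{2} = 1$)
$u{\left(U,r \right)} = -1 + U + 3 r$ ($u{\left(U,r \right)} = \left(\left(\left(U + r\right) + r\right) + r\right) - 1 = \left(\left(U + 2 r\right) + r\right) - 1 = \left(U + 3 r\right) - 1 = -1 + U + 3 r$)
$1 \left(u{\left(-5,s \right)} - 17\right) = 1 \left(\left(-1 - 5 + 3 \cdot 1\right) - 17\right) = 1 \left(\left(-1 - 5 + 3\right) - 17\right) = 1 \left(-3 - 17\right) = 1 \left(-20\right) = -20$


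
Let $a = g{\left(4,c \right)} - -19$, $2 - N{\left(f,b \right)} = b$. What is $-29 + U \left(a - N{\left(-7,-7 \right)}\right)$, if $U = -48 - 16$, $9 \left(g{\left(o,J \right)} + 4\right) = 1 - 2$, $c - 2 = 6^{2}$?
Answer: $- \frac{3653}{9} \approx -405.89$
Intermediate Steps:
$c = 38$ ($c = 2 + 6^{2} = 2 + 36 = 38$)
$N{\left(f,b \right)} = 2 - b$
$g{\left(o,J \right)} = - \frac{37}{9}$ ($g{\left(o,J \right)} = -4 + \frac{1 - 2}{9} = -4 + \frac{1}{9} \left(-1\right) = -4 - \frac{1}{9} = - \frac{37}{9}$)
$U = -64$
$a = \frac{134}{9}$ ($a = - \frac{37}{9} - -19 = - \frac{37}{9} + 19 = \frac{134}{9} \approx 14.889$)
$-29 + U \left(a - N{\left(-7,-7 \right)}\right) = -29 - 64 \left(\frac{134}{9} - \left(2 - -7\right)\right) = -29 - 64 \left(\frac{134}{9} - \left(2 + 7\right)\right) = -29 - 64 \left(\frac{134}{9} - 9\right) = -29 - \frac{3392}{9} = - \frac{3653}{9}$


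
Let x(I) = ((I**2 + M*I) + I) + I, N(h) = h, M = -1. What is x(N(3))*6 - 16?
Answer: 56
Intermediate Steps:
x(I) = I + I**2 (x(I) = ((I**2 - I) + I) + I = I**2 + I = I + I**2)
x(N(3))*6 - 16 = (3*(1 + 3))*6 - 16 = (3*4)*6 - 16 = 12*6 - 16 = 72 - 16 = 56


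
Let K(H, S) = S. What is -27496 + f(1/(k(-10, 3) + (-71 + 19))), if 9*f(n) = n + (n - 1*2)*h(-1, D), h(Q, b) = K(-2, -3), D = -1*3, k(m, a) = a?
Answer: -12125440/441 ≈ -27495.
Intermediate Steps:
D = -3
h(Q, b) = -3
f(n) = ⅔ - 2*n/9 (f(n) = (n + (n - 1*2)*(-3))/9 = (n + (n - 2)*(-3))/9 = (n + (-2 + n)*(-3))/9 = (n + (6 - 3*n))/9 = (6 - 2*n)/9 = ⅔ - 2*n/9)
-27496 + f(1/(k(-10, 3) + (-71 + 19))) = -27496 + (⅔ - 2/(9*(3 + (-71 + 19)))) = -27496 + (⅔ - 2/(9*(3 - 52))) = -27496 + (⅔ - 2/9/(-49)) = -27496 + (⅔ - 2/9*(-1/49)) = -27496 + (⅔ + 2/441) = -27496 + 296/441 = -12125440/441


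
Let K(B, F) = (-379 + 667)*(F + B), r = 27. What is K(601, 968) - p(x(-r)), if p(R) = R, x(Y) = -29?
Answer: 451901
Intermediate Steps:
K(B, F) = 288*B + 288*F (K(B, F) = 288*(B + F) = 288*B + 288*F)
K(601, 968) - p(x(-r)) = (288*601 + 288*968) - 1*(-29) = (173088 + 278784) + 29 = 451872 + 29 = 451901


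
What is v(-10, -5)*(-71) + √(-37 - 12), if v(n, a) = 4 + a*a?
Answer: -2059 + 7*I ≈ -2059.0 + 7.0*I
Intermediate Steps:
v(n, a) = 4 + a²
v(-10, -5)*(-71) + √(-37 - 12) = (4 + (-5)²)*(-71) + √(-37 - 12) = (4 + 25)*(-71) + √(-49) = 29*(-71) + 7*I = -2059 + 7*I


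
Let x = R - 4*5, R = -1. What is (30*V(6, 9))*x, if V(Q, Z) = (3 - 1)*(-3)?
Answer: 3780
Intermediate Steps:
V(Q, Z) = -6 (V(Q, Z) = 2*(-3) = -6)
x = -21 (x = -1 - 4*5 = -1 - 20 = -21)
(30*V(6, 9))*x = (30*(-6))*(-21) = -180*(-21) = 3780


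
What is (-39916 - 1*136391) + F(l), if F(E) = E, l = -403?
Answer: -176710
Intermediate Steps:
(-39916 - 1*136391) + F(l) = (-39916 - 1*136391) - 403 = (-39916 - 136391) - 403 = -176307 - 403 = -176710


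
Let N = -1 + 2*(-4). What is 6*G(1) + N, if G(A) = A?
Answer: -3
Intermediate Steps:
N = -9 (N = -1 - 8 = -9)
6*G(1) + N = 6*1 - 9 = 6 - 9 = -3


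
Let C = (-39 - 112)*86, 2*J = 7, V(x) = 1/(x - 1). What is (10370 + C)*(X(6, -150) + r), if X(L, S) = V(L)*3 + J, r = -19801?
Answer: 258943452/5 ≈ 5.1789e+7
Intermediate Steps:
V(x) = 1/(-1 + x)
J = 7/2 (J = (½)*7 = 7/2 ≈ 3.5000)
X(L, S) = 7/2 + 3/(-1 + L) (X(L, S) = 3/(-1 + L) + 7/2 = 7/2 + 3/(-1 + L))
C = -12986 (C = -151*86 = -12986)
(10370 + C)*(X(6, -150) + r) = (10370 - 12986)*((-1 + 7*6)/(2*(-1 + 6)) - 19801) = -2616*((½)*(-1 + 42)/5 - 19801) = -2616*((½)*(⅕)*41 - 19801) = -2616*(41/10 - 19801) = -2616*(-197969/10) = 258943452/5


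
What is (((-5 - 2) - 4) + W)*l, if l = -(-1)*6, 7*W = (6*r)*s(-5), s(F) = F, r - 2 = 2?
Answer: -1182/7 ≈ -168.86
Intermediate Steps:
r = 4 (r = 2 + 2 = 4)
W = -120/7 (W = ((6*4)*(-5))/7 = (24*(-5))/7 = (1/7)*(-120) = -120/7 ≈ -17.143)
l = 6 (l = -1*(-6) = 6)
(((-5 - 2) - 4) + W)*l = (((-5 - 2) - 4) - 120/7)*6 = ((-7 - 4) - 120/7)*6 = (-11 - 120/7)*6 = -197/7*6 = -1182/7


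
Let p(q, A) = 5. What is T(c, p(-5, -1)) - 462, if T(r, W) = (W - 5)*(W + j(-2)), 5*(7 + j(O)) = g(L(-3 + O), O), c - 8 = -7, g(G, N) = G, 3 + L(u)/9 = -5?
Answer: -462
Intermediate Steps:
L(u) = -72 (L(u) = -27 + 9*(-5) = -27 - 45 = -72)
c = 1 (c = 8 - 7 = 1)
j(O) = -107/5 (j(O) = -7 + (1/5)*(-72) = -7 - 72/5 = -107/5)
T(r, W) = (-5 + W)*(-107/5 + W) (T(r, W) = (W - 5)*(W - 107/5) = (-5 + W)*(-107/5 + W))
T(c, p(-5, -1)) - 462 = (107 + 5**2 - 132/5*5) - 462 = (107 + 25 - 132) - 462 = 0 - 462 = -462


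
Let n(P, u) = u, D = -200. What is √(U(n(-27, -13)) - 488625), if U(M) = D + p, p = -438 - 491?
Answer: I*√489754 ≈ 699.82*I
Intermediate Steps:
p = -929
U(M) = -1129 (U(M) = -200 - 929 = -1129)
√(U(n(-27, -13)) - 488625) = √(-1129 - 488625) = √(-489754) = I*√489754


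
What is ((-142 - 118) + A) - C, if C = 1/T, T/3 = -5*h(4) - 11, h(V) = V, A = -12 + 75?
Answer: -18320/93 ≈ -196.99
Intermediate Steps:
A = 63
T = -93 (T = 3*(-5*4 - 11) = 3*(-20 - 11) = 3*(-31) = -93)
C = -1/93 (C = 1/(-93) = -1/93 ≈ -0.010753)
((-142 - 118) + A) - C = ((-142 - 118) + 63) - 1*(-1/93) = (-260 + 63) + 1/93 = -197 + 1/93 = -18320/93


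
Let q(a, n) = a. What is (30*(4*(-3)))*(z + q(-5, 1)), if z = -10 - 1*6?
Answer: 7560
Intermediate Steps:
z = -16 (z = -10 - 6 = -16)
(30*(4*(-3)))*(z + q(-5, 1)) = (30*(4*(-3)))*(-16 - 5) = (30*(-12))*(-21) = -360*(-21) = 7560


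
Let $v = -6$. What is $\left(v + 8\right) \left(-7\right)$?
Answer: $-14$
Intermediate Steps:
$\left(v + 8\right) \left(-7\right) = \left(-6 + 8\right) \left(-7\right) = 2 \left(-7\right) = -14$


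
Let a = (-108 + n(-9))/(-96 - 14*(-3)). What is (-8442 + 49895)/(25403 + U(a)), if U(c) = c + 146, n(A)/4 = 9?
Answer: 124359/76651 ≈ 1.6224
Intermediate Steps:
n(A) = 36 (n(A) = 4*9 = 36)
a = 4/3 (a = (-108 + 36)/(-96 - 14*(-3)) = -72/(-96 + 42) = -72/(-54) = -72*(-1/54) = 4/3 ≈ 1.3333)
U(c) = 146 + c
(-8442 + 49895)/(25403 + U(a)) = (-8442 + 49895)/(25403 + (146 + 4/3)) = 41453/(25403 + 442/3) = 41453/(76651/3) = 41453*(3/76651) = 124359/76651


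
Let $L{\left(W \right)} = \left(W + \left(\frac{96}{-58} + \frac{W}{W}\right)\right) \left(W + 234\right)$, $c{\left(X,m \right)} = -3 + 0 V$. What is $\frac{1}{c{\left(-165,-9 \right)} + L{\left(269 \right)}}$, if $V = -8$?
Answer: $\frac{29}{3914259} \approx 7.4088 \cdot 10^{-6}$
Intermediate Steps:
$c{\left(X,m \right)} = -3$ ($c{\left(X,m \right)} = -3 + 0 \left(-8\right) = -3 + 0 = -3$)
$L{\left(W \right)} = \left(234 + W\right) \left(- \frac{19}{29} + W\right)$ ($L{\left(W \right)} = \left(W + \left(96 \left(- \frac{1}{58}\right) + 1\right)\right) \left(234 + W\right) = \left(W + \left(- \frac{48}{29} + 1\right)\right) \left(234 + W\right) = \left(W - \frac{19}{29}\right) \left(234 + W\right) = \left(- \frac{19}{29} + W\right) \left(234 + W\right) = \left(234 + W\right) \left(- \frac{19}{29} + W\right)$)
$\frac{1}{c{\left(-165,-9 \right)} + L{\left(269 \right)}} = \frac{1}{-3 + \left(- \frac{4446}{29} + 269^{2} + \frac{6767}{29} \cdot 269\right)} = \frac{1}{-3 + \left(- \frac{4446}{29} + 72361 + \frac{1820323}{29}\right)} = \frac{1}{-3 + \frac{3914346}{29}} = \frac{1}{\frac{3914259}{29}} = \frac{29}{3914259}$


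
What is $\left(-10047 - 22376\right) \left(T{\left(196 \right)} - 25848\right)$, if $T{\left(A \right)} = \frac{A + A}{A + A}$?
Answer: $838037281$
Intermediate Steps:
$T{\left(A \right)} = 1$ ($T{\left(A \right)} = \frac{2 A}{2 A} = 2 A \frac{1}{2 A} = 1$)
$\left(-10047 - 22376\right) \left(T{\left(196 \right)} - 25848\right) = \left(-10047 - 22376\right) \left(1 - 25848\right) = \left(-32423\right) \left(-25847\right) = 838037281$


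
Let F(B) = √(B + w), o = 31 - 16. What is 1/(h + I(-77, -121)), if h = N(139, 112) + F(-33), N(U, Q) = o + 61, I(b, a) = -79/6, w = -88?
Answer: 2262/146485 - 396*I/146485 ≈ 0.015442 - 0.0027034*I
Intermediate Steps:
o = 15
I(b, a) = -79/6 (I(b, a) = -79*⅙ = -79/6)
N(U, Q) = 76 (N(U, Q) = 15 + 61 = 76)
F(B) = √(-88 + B) (F(B) = √(B - 88) = √(-88 + B))
h = 76 + 11*I (h = 76 + √(-88 - 33) = 76 + √(-121) = 76 + 11*I ≈ 76.0 + 11.0*I)
1/(h + I(-77, -121)) = 1/((76 + 11*I) - 79/6) = 1/(377/6 + 11*I) = 36*(377/6 - 11*I)/146485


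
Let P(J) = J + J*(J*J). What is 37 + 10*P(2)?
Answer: 137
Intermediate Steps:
P(J) = J + J**3 (P(J) = J + J*J**2 = J + J**3)
37 + 10*P(2) = 37 + 10*(2 + 2**3) = 37 + 10*(2 + 8) = 37 + 10*10 = 37 + 100 = 137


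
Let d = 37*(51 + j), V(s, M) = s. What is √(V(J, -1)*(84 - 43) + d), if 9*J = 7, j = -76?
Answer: I*√8038/3 ≈ 29.885*I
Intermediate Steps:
J = 7/9 (J = (⅑)*7 = 7/9 ≈ 0.77778)
d = -925 (d = 37*(51 - 76) = 37*(-25) = -925)
√(V(J, -1)*(84 - 43) + d) = √(7*(84 - 43)/9 - 925) = √((7/9)*41 - 925) = √(287/9 - 925) = √(-8038/9) = I*√8038/3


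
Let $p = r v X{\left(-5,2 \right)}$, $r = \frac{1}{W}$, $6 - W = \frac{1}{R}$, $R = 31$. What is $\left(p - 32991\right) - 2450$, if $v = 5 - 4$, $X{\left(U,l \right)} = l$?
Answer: $- \frac{6556523}{185} \approx -35441.0$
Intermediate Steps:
$v = 1$ ($v = 5 - 4 = 1$)
$W = \frac{185}{31}$ ($W = 6 - \frac{1}{31} = \frac{185}{31} \approx 5.9677$)
$r = \frac{31}{185}$ ($r = \frac{1}{\frac{185}{31}} = \frac{31}{185} \approx 0.16757$)
$p = \frac{62}{185}$ ($p = \frac{31}{185} \cdot 1 \cdot 2 = \frac{31}{185} \cdot 2 = \frac{62}{185} \approx 0.33513$)
$\left(p - 32991\right) - 2450 = \left(\frac{62}{185} - 32991\right) - 2450 = - \frac{6103273}{185} - 2450 = - \frac{6556523}{185}$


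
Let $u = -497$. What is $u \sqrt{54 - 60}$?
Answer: $- 497 i \sqrt{6} \approx - 1217.4 i$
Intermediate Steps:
$u \sqrt{54 - 60} = - 497 \sqrt{54 - 60} = - 497 \sqrt{-6} = - 497 i \sqrt{6}$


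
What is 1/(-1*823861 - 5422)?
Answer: -1/829283 ≈ -1.2059e-6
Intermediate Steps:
1/(-1*823861 - 5422) = 1/(-823861 - 5422) = 1/(-829283) = -1/829283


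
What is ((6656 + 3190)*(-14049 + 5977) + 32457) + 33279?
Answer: -79411176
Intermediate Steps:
((6656 + 3190)*(-14049 + 5977) + 32457) + 33279 = (9846*(-8072) + 32457) + 33279 = (-79476912 + 32457) + 33279 = -79444455 + 33279 = -79411176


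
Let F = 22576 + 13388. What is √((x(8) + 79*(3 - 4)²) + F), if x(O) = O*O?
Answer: √36107 ≈ 190.02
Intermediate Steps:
x(O) = O²
F = 35964
√((x(8) + 79*(3 - 4)²) + F) = √((8² + 79*(3 - 4)²) + 35964) = √((64 + 79*(-1)²) + 35964) = √((64 + 79*1) + 35964) = √((64 + 79) + 35964) = √(143 + 35964) = √36107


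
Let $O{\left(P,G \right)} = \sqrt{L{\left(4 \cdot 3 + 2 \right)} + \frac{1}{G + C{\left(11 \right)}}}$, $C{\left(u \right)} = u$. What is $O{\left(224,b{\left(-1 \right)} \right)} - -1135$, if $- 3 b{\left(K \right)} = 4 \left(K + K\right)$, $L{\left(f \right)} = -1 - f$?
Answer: $1135 + \frac{6 i \sqrt{697}}{41} \approx 1135.0 + 3.8635 i$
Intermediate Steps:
$b{\left(K \right)} = - \frac{8 K}{3}$ ($b{\left(K \right)} = - \frac{4 \left(K + K\right)}{3} = - \frac{4 \cdot 2 K}{3} = - \frac{8 K}{3}$)
$O{\left(P,G \right)} = \sqrt{-15 + \frac{1}{11 + G}}$ ($O{\left(P,G \right)} = \sqrt{\left(-1 - \left(4 \cdot 3 + 2\right)\right) + \frac{1}{G + 11}} = \sqrt{\left(-1 - \left(12 + 2\right)\right) + \frac{1}{11 + G}} = \sqrt{\left(-1 - 14\right) + \frac{1}{11 + G}} = \sqrt{-15 + \frac{1}{11 + G}}$)
$O{\left(224,b{\left(-1 \right)} \right)} - -1135 = \sqrt{\frac{-164 - 15 \left(\left(- \frac{8}{3}\right) \left(-1\right)\right)}{11 - - \frac{8}{3}}} - -1135 = \sqrt{\frac{-164 - 40}{11 + \frac{8}{3}}} + 1135 = \sqrt{\frac{-164 - 40}{\frac{41}{3}}} + 1135 = \sqrt{\frac{3}{41} \left(-204\right)} + 1135 = \sqrt{- \frac{612}{41}} + 1135 = \frac{6 i \sqrt{697}}{41} + 1135 = 1135 + \frac{6 i \sqrt{697}}{41}$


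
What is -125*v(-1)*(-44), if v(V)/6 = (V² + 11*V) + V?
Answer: -363000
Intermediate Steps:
v(V) = 6*V² + 72*V (v(V) = 6*((V² + 11*V) + V) = 6*(V² + 12*V) = 6*V² + 72*V)
-125*v(-1)*(-44) = -750*(-1)*(12 - 1)*(-44) = -750*(-1)*11*(-44) = -125*(-66)*(-44) = 8250*(-44) = -363000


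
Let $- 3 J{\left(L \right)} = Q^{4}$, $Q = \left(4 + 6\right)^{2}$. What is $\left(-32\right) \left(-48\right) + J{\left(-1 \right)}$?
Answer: $- \frac{99995392}{3} \approx -3.3332 \cdot 10^{7}$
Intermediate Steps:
$Q = 100$ ($Q = 10^{2} = 100$)
$J{\left(L \right)} = - \frac{100000000}{3}$ ($J{\left(L \right)} = - \frac{100^{4}}{3} = \left(- \frac{1}{3}\right) 100000000 = - \frac{100000000}{3}$)
$\left(-32\right) \left(-48\right) + J{\left(-1 \right)} = \left(-32\right) \left(-48\right) - \frac{100000000}{3} = 1536 - \frac{100000000}{3} = - \frac{99995392}{3}$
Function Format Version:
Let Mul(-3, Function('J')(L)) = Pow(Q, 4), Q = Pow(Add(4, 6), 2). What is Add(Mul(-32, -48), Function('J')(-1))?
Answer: Rational(-99995392, 3) ≈ -3.3332e+7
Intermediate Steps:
Q = 100 (Q = Pow(10, 2) = 100)
Function('J')(L) = Rational(-100000000, 3) (Function('J')(L) = Mul(Rational(-1, 3), Pow(100, 4)) = Mul(Rational(-1, 3), 100000000) = Rational(-100000000, 3))
Add(Mul(-32, -48), Function('J')(-1)) = Add(Mul(-32, -48), Rational(-100000000, 3)) = Add(1536, Rational(-100000000, 3)) = Rational(-99995392, 3)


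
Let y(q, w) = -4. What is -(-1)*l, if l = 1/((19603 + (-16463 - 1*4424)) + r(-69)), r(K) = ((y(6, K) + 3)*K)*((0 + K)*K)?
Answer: 1/327225 ≈ 3.0560e-6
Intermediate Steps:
r(K) = -K³ (r(K) = ((-4 + 3)*K)*((0 + K)*K) = (-K)*(K*K) = (-K)*K² = -K³)
l = 1/327225 (l = 1/((19603 + (-16463 - 1*4424)) - 1*(-69)³) = 1/((19603 + (-16463 - 4424)) - 1*(-328509)) = 1/((19603 - 20887) + 328509) = 1/(-1284 + 328509) = 1/327225 ≈ 3.0560e-6)
-(-1)*l = -(-1)/327225 = -1*(-1/327225) = 1/327225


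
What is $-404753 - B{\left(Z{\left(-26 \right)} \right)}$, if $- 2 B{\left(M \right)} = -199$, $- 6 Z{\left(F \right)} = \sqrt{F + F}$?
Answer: $- \frac{809705}{2} \approx -4.0485 \cdot 10^{5}$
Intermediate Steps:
$Z{\left(F \right)} = - \frac{\sqrt{2} \sqrt{F}}{6}$ ($Z{\left(F \right)} = - \frac{\sqrt{F + F}}{6} = - \frac{\sqrt{2 F}}{6} = - \frac{\sqrt{2} \sqrt{F}}{6}$)
$B{\left(M \right)} = \frac{199}{2}$ ($B{\left(M \right)} = \left(- \frac{1}{2}\right) \left(-199\right) = \frac{199}{2}$)
$-404753 - B{\left(Z{\left(-26 \right)} \right)} = -404753 - \frac{199}{2} = - \frac{809705}{2}$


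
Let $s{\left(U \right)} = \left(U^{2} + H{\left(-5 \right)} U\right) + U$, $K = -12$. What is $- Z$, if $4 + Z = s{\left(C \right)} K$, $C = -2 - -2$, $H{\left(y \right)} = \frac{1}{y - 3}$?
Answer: $4$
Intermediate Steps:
$H{\left(y \right)} = \frac{1}{-3 + y}$
$C = 0$ ($C = -2 + 2 = 0$)
$s{\left(U \right)} = U^{2} + \frac{7 U}{8}$ ($s{\left(U \right)} = \left(U^{2} + \frac{U}{-3 - 5}\right) + U = \left(U^{2} + \frac{U}{-8}\right) + U = \left(U^{2} - \frac{U}{8}\right) + U = U^{2} + \frac{7 U}{8}$)
$Z = -4$ ($Z = -4 + \frac{1}{8} \cdot 0 \left(7 + 8 \cdot 0\right) \left(-12\right) = -4 + \frac{1}{8} \cdot 0 \left(7 + 0\right) \left(-12\right) = -4 + \frac{1}{8} \cdot 0 \cdot 7 \left(-12\right) = -4 + 0 \left(-12\right) = -4 + 0 = -4$)
$- Z = \left(-1\right) \left(-4\right) = 4$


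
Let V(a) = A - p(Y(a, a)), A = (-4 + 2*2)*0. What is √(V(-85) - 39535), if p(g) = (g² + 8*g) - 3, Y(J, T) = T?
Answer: I*√46077 ≈ 214.66*I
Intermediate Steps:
A = 0 (A = (-4 + 4)*0 = 0*0 = 0)
p(g) = -3 + g² + 8*g
V(a) = 3 - a² - 8*a (V(a) = 0 - (-3 + a² + 8*a) = 0 + (3 - a² - 8*a) = 3 - a² - 8*a)
√(V(-85) - 39535) = √((3 - 1*(-85)² - 8*(-85)) - 39535) = √((3 - 1*7225 + 680) - 39535) = √((3 - 7225 + 680) - 39535) = √(-6542 - 39535) = √(-46077) = I*√46077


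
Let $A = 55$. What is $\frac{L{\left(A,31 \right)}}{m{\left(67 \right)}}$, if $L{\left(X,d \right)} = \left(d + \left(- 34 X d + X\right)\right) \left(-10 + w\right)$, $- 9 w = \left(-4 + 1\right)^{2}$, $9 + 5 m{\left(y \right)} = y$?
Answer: $54890$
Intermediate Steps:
$m{\left(y \right)} = - \frac{9}{5} + \frac{y}{5}$
$w = -1$ ($w = - \frac{\left(-4 + 1\right)^{2}}{9} = - \frac{\left(-3\right)^{2}}{9} = \left(- \frac{1}{9}\right) 9 = -1$)
$L{\left(X,d \right)} = - 11 X - 11 d + 374 X d$ ($L{\left(X,d \right)} = \left(d + \left(- 34 X d + X\right)\right) \left(-10 - 1\right) = \left(d - \left(- X + 34 X d\right)\right) \left(-11\right) = \left(X + d - 34 X d\right) \left(-11\right) = - 11 X - 11 d + 374 X d$)
$\frac{L{\left(A,31 \right)}}{m{\left(67 \right)}} = \frac{\left(-11\right) 55 - 341 + 374 \cdot 55 \cdot 31}{- \frac{9}{5} + \frac{1}{5} \cdot 67} = \frac{-605 - 341 + 637670}{- \frac{9}{5} + \frac{67}{5}} = \frac{636724}{\frac{58}{5}} = 636724 \cdot \frac{5}{58} = 54890$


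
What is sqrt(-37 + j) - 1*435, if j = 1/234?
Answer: -435 + I*sqrt(225082)/78 ≈ -435.0 + 6.0824*I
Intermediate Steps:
j = 1/234 ≈ 0.0042735
sqrt(-37 + j) - 1*435 = sqrt(-37 + 1/234) - 1*435 = sqrt(-8657/234) - 435 = I*sqrt(225082)/78 - 435 = -435 + I*sqrt(225082)/78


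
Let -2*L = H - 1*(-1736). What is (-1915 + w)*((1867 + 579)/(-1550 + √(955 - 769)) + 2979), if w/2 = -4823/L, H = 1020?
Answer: -220118639004/38747 + 2333484*√186/1201157 ≈ -5.6809e+6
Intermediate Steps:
L = -1378 (L = -(1020 - 1*(-1736))/2 = -(1020 + 1736)/2 = -½*2756 = -1378)
w = 7 (w = 2*(-4823/(-1378)) = 2*(-4823*(-1/1378)) = 2*(7/2) = 7)
(-1915 + w)*((1867 + 579)/(-1550 + √(955 - 769)) + 2979) = (-1915 + 7)*((1867 + 579)/(-1550 + √(955 - 769)) + 2979) = -1908*(2446/(-1550 + √186) + 2979) = -1908*(2979 + 2446/(-1550 + √186)) = -5683932 - 4666968/(-1550 + √186)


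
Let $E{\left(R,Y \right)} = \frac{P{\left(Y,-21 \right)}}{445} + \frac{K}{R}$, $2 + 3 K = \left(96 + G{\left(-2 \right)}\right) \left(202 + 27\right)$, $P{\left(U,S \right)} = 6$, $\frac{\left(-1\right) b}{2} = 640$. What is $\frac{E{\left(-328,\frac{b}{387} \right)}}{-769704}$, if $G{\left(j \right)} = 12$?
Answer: $\frac{5499473}{168518993760} \approx 3.2634 \cdot 10^{-5}$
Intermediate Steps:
$b = -1280$ ($b = \left(-2\right) 640 = -1280$)
$K = \frac{24730}{3}$ ($K = - \frac{2}{3} + \frac{\left(96 + 12\right) \left(202 + 27\right)}{3} = - \frac{2}{3} + \frac{108 \cdot 229}{3} = - \frac{2}{3} + \frac{1}{3} \cdot 24732 = - \frac{2}{3} + 8244 = \frac{24730}{3} \approx 8243.3$)
$E{\left(R,Y \right)} = \frac{6}{445} + \frac{24730}{3 R}$
$\frac{E{\left(-328,\frac{b}{387} \right)}}{-769704} = \frac{\frac{2}{1335} \frac{1}{-328} \left(5502425 + 9 \left(-328\right)\right)}{-769704} = \frac{2}{1335} \left(- \frac{1}{328}\right) \left(5502425 - 2952\right) \left(- \frac{1}{769704}\right) = \frac{2}{1335} \left(- \frac{1}{328}\right) 5499473 \left(- \frac{1}{769704}\right) = \left(- \frac{5499473}{218940}\right) \left(- \frac{1}{769704}\right) = \frac{5499473}{168518993760}$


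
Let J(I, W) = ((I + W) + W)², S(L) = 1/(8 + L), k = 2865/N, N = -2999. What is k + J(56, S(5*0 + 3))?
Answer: 1145043411/362879 ≈ 3155.4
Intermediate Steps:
k = -2865/2999 (k = 2865/(-2999) = 2865*(-1/2999) = -2865/2999 ≈ -0.95532)
J(I, W) = (I + 2*W)²
k + J(56, S(5*0 + 3)) = -2865/2999 + (56 + 2/(8 + (5*0 + 3)))² = -2865/2999 + (56 + 2/(8 + (0 + 3)))² = -2865/2999 + (56 + 2/(8 + 3))² = -2865/2999 + (56 + 2/11)² = -2865/2999 + (618/11)² = -2865/2999 + 381924/121 = 1145043411/362879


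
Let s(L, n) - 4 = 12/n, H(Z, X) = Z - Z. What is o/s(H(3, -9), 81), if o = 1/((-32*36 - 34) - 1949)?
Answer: -9/117040 ≈ -7.6897e-5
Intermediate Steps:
H(Z, X) = 0
s(L, n) = 4 + 12/n
o = -1/3135 (o = 1/((-1152 - 34) - 1949) = 1/(-1186 - 1949) = 1/(-3135) = -1/3135 ≈ -0.00031898)
o/s(H(3, -9), 81) = -1/(3135*(4 + 12/81)) = -1/(3135*(4 + 12*(1/81))) = -1/(3135*(4 + 4/27)) = -1/(3135*112/27) = -1/3135*27/112 = -9/117040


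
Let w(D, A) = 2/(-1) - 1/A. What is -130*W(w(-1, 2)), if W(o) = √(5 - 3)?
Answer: -130*√2 ≈ -183.85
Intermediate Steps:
w(D, A) = -2 - 1/A (w(D, A) = 2*(-1) - 1/A = -2 - 1/A)
W(o) = √2
-130*W(w(-1, 2)) = -130*√2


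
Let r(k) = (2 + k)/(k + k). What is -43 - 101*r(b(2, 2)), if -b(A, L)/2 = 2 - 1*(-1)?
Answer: -230/3 ≈ -76.667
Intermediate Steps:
b(A, L) = -6 (b(A, L) = -2*(2 - 1*(-1)) = -2*(2 + 1) = -2*3 = -6)
r(k) = (2 + k)/(2*k) (r(k) = (2 + k)/((2*k)) = (2 + k)*(1/(2*k)) = (2 + k)/(2*k))
-43 - 101*r(b(2, 2)) = -43 - 101*(2 - 6)/(2*(-6)) = -43 - 101*(-1)*(-4)/(2*6) = -43 - 101*⅓ = -43 - 101/3 = -230/3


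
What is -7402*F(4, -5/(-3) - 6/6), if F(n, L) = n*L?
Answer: -59216/3 ≈ -19739.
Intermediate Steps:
F(n, L) = L*n
-7402*F(4, -5/(-3) - 6/6) = -7402*(-5/(-3) - 6/6)*4 = -7402*(-5*(-⅓) - 6*⅙)*4 = -7402*(5/3 - 1)*4 = -14804*4/3 = -7402*8/3 = -59216/3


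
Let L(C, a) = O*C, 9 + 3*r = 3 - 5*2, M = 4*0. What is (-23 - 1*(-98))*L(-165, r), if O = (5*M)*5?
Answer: 0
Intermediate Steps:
M = 0
O = 0 (O = (5*0)*5 = 0*5 = 0)
r = -16/3 (r = -3 + (3 - 5*2)/3 = -3 + (3 - 10)/3 = -3 + (⅓)*(-7) = -3 - 7/3 = -16/3 ≈ -5.3333)
L(C, a) = 0 (L(C, a) = 0*C = 0)
(-23 - 1*(-98))*L(-165, r) = (-23 - 1*(-98))*0 = (-23 + 98)*0 = 75*0 = 0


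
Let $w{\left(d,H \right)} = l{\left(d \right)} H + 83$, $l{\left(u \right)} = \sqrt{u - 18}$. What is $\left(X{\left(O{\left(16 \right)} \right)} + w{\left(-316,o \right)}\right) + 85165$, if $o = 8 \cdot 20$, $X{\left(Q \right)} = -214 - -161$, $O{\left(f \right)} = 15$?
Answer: $85195 + 160 i \sqrt{334} \approx 85195.0 + 2924.1 i$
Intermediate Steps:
$l{\left(u \right)} = \sqrt{-18 + u}$
$X{\left(Q \right)} = -53$ ($X{\left(Q \right)} = -214 + 161 = -53$)
$o = 160$
$w{\left(d,H \right)} = 83 + H \sqrt{-18 + d}$ ($w{\left(d,H \right)} = \sqrt{-18 + d} H + 83 = H \sqrt{-18 + d} + 83 = 83 + H \sqrt{-18 + d}$)
$\left(X{\left(O{\left(16 \right)} \right)} + w{\left(-316,o \right)}\right) + 85165 = \left(-53 + \left(83 + 160 \sqrt{-18 - 316}\right)\right) + 85165 = \left(-53 + \left(83 + 160 \sqrt{-334}\right)\right) + 85165 = \left(-53 + \left(83 + 160 i \sqrt{334}\right)\right) + 85165 = \left(30 + 160 i \sqrt{334}\right) + 85165 = 85195 + 160 i \sqrt{334}$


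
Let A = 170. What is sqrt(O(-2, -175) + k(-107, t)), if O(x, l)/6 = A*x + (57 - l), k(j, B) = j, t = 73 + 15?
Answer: I*sqrt(755) ≈ 27.477*I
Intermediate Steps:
t = 88
O(x, l) = 342 - 6*l + 1020*x (O(x, l) = 6*(170*x + (57 - l)) = 6*(57 - l + 170*x) = 342 - 6*l + 1020*x)
sqrt(O(-2, -175) + k(-107, t)) = sqrt((342 - 6*(-175) + 1020*(-2)) - 107) = sqrt((342 + 1050 - 2040) - 107) = sqrt(-648 - 107) = sqrt(-755) = I*sqrt(755)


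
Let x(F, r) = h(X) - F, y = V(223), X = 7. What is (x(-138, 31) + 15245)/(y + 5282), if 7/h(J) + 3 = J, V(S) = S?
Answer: 20513/7340 ≈ 2.7947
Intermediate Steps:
h(J) = 7/(-3 + J)
y = 223
x(F, r) = 7/4 - F (x(F, r) = 7/(-3 + 7) - F = 7/4 - F)
(x(-138, 31) + 15245)/(y + 5282) = ((7/4 - 1*(-138)) + 15245)/(223 + 5282) = ((7/4 + 138) + 15245)/5505 = (559/4 + 15245)*(1/5505) = (61539/4)*(1/5505) = 20513/7340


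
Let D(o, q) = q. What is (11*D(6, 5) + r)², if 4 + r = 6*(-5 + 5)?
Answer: 2601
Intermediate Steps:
r = -4 (r = -4 + 6*(-5 + 5) = -4 + 6*0 = -4 + 0 = -4)
(11*D(6, 5) + r)² = (11*5 - 4)² = (55 - 4)² = 51² = 2601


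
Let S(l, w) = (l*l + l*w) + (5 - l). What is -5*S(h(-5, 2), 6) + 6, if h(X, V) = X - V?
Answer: -89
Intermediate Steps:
S(l, w) = 5 + l**2 - l + l*w (S(l, w) = (l**2 + l*w) + (5 - l) = 5 + l**2 - l + l*w)
-5*S(h(-5, 2), 6) + 6 = -5*(5 + (-5 - 1*2)**2 - (-5 - 1*2) + (-5 - 1*2)*6) + 6 = -5*(5 + (-5 - 2)**2 - (-5 - 2) + (-5 - 2)*6) + 6 = -5*(5 + (-7)**2 - 1*(-7) - 7*6) + 6 = -5*(5 + 49 + 7 - 42) + 6 = -5*19 + 6 = -95 + 6 = -89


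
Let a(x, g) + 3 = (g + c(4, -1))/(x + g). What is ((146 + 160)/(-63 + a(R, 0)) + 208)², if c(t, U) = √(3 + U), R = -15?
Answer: 9931745277426214/240148022401 + 457430871780*√2/240148022401 ≈ 41359.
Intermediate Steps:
a(x, g) = -3 + (g + √2)/(g + x) (a(x, g) = -3 + (g + √(3 - 1))/(x + g) = -3 + (g + √2)/(g + x))
((146 + 160)/(-63 + a(R, 0)) + 208)² = ((146 + 160)/(-63 + (√2 - 3*(-15) - 2*0)/(0 - 15)) + 208)² = (306/(-63 + (√2 + 45 + 0)/(-15)) + 208)² = (306/(-63 - (45 + √2)/15) + 208)² = (306/(-63 + (-3 - √2/15)) + 208)² = (306/(-66 - √2/15) + 208)² = (208 + 306/(-66 - √2/15))²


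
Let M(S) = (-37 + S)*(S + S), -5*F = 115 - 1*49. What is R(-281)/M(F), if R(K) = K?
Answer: -7025/33132 ≈ -0.21203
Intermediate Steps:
F = -66/5 (F = -(115 - 1*49)/5 = -(115 - 49)/5 = -⅕*66 = -66/5 ≈ -13.200)
M(S) = 2*S*(-37 + S) (M(S) = (-37 + S)*(2*S) = 2*S*(-37 + S))
R(-281)/M(F) = -281*(-5/(132*(-37 - 66/5))) = -281/(2*(-66/5)*(-251/5)) = -281/33132/25 = -281*25/33132 = -7025/33132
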